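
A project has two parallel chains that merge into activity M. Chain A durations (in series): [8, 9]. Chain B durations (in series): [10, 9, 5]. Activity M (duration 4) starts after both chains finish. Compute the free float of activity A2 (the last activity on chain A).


ES(A2) = sum of predecessors on chain A = 8
EF(A2) = ES + duration = 8 + 9 = 17
Successor of A2 is M. ES(M) = max(sum(A), sum(B)) = max(17, 24) = 24
Free float = ES(successor) - EF(current) = 24 - 17 = 7

7


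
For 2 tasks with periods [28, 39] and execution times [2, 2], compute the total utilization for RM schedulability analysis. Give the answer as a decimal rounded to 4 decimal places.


Compute individual utilizations (exact fractions):
  Task 1: C/T = 2/28 = 1/14 (approx. 0.0714)
  Task 2: C/T = 2/39 (approx. 0.0513)
Total utilization U = 1/14 + 2/39 = 67/546
Rounded to 4 decimal places: U = 0.1227
RM (Liu & Layland) bound for 2 tasks = 0.828427; compare with U = 67/546 (approx. 0.122711)
U <= bound, so schedulable by RM sufficient condition.

0.1227


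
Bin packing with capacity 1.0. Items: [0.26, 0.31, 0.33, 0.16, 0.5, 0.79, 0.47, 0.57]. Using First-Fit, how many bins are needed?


Place items sequentially using First-Fit:
  Item 0.26 -> new Bin 1
  Item 0.31 -> Bin 1 (now 0.57)
  Item 0.33 -> Bin 1 (now 0.9)
  Item 0.16 -> new Bin 2
  Item 0.5 -> Bin 2 (now 0.66)
  Item 0.79 -> new Bin 3
  Item 0.47 -> new Bin 4
  Item 0.57 -> new Bin 5
Total bins used = 5

5


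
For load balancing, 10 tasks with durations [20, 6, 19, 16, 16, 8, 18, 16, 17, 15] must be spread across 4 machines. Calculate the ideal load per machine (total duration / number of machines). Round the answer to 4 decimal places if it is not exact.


Total processing time = 20 + 6 + 19 + 16 + 16 + 8 + 18 + 16 + 17 + 15 = 151
Number of machines = 4
Ideal balanced load = 151 / 4 = 37.75

37.75


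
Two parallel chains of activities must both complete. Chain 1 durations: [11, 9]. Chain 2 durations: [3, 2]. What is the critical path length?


Path A total = 11 + 9 = 20
Path B total = 3 + 2 = 5
Critical path = longest path = max(20, 5) = 20

20


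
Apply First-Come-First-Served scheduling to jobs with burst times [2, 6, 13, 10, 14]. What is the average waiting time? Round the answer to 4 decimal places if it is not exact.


FCFS order (as given): [2, 6, 13, 10, 14]
Waiting times:
  Job 1: wait = 0
  Job 2: wait = 2
  Job 3: wait = 8
  Job 4: wait = 21
  Job 5: wait = 31
Sum of waiting times = 62
Average waiting time = 62/5 = 12.4

12.4


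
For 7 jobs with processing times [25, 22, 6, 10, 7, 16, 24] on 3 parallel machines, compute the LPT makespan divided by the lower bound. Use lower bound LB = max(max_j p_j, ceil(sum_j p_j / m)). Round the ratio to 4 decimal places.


LPT order: [25, 24, 22, 16, 10, 7, 6]
Machine loads after assignment: [38, 34, 38]
LPT makespan = 38
Lower bound = max(max_job, ceil(total/3)) = max(25, 37) = 37
Ratio = 38 / 37 = 1.027

1.027


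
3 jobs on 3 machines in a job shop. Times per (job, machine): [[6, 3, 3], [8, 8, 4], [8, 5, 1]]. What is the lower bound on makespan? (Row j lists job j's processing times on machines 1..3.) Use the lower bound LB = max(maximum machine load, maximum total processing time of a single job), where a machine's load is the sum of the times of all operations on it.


Machine loads:
  Machine 1: 6 + 8 + 8 = 22
  Machine 2: 3 + 8 + 5 = 16
  Machine 3: 3 + 4 + 1 = 8
Max machine load = 22
Job totals:
  Job 1: 12
  Job 2: 20
  Job 3: 14
Max job total = 20
Lower bound = max(22, 20) = 22

22


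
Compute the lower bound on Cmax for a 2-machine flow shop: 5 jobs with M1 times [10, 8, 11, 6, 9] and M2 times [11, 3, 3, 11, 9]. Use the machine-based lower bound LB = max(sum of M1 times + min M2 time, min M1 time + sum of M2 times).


LB1 = sum(M1 times) + min(M2 times) = 44 + 3 = 47
LB2 = min(M1 times) + sum(M2 times) = 6 + 37 = 43
Lower bound = max(LB1, LB2) = max(47, 43) = 47

47


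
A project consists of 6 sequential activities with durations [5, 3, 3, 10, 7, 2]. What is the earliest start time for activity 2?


Activity 2 starts after activities 1 through 1 complete.
Predecessor durations: [5]
ES = 5 = 5

5


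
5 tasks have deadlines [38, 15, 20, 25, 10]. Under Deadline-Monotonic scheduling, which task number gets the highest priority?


Sort tasks by relative deadline (ascending):
  Task 5: deadline = 10
  Task 2: deadline = 15
  Task 3: deadline = 20
  Task 4: deadline = 25
  Task 1: deadline = 38
Priority order (highest first): [5, 2, 3, 4, 1]
Highest priority task = 5

5


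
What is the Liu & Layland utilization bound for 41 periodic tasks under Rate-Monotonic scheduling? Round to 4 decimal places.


Compute 2^(1/41) = 1.0170497444
Subtract 1: 1.0170497444 - 1 = 0.0170497444
Multiply by n: 41 * 0.0170497444 = 0.6990395204
Round to 4 dp: 0.6990

0.6990


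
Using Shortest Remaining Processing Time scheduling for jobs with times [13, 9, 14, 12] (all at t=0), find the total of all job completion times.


Since all jobs arrive at t=0, SRPT equals SPT ordering.
SPT order: [9, 12, 13, 14]
Completion times:
  Job 1: p=9, C=9
  Job 2: p=12, C=21
  Job 3: p=13, C=34
  Job 4: p=14, C=48
Total completion time = 9 + 21 + 34 + 48 = 112

112


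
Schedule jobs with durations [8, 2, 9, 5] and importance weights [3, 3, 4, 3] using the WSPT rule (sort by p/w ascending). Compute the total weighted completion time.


Compute p/w ratios and sort ascending (WSPT): [(2, 3), (5, 3), (9, 4), (8, 3)]
Compute weighted completion times:
  Job (p=2,w=3): C=2, w*C=3*2=6
  Job (p=5,w=3): C=7, w*C=3*7=21
  Job (p=9,w=4): C=16, w*C=4*16=64
  Job (p=8,w=3): C=24, w*C=3*24=72
Total weighted completion time = 163

163


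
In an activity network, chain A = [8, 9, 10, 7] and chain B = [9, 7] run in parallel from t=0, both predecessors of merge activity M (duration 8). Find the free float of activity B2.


ES(B2) = sum of predecessors on chain B = 9
EF(B2) = ES + duration = 9 + 7 = 16
Successor of B2 is M. ES(M) = max(sum(A), sum(B)) = max(34, 16) = 34
Free float = ES(successor) - EF(current) = 34 - 16 = 18

18


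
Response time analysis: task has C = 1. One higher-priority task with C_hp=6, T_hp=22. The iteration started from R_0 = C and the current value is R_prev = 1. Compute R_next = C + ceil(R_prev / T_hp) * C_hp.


R_next = C + ceil(R_prev / T_hp) * C_hp
ceil(1 / 22) = ceil(0.0455) = 1
Interference = 1 * 6 = 6
R_next = 1 + 6 = 7

7


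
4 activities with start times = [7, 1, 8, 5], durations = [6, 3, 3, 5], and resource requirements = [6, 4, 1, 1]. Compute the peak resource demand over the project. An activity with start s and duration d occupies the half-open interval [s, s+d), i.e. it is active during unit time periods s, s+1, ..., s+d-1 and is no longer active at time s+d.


Each activity i is active on [start_i, start_i + duration_i).
Compute total resource usage per time slot:
  t=0: active resources = [], total = 0
  t=1: active resources = [4], total = 4
  t=2: active resources = [4], total = 4
  t=3: active resources = [4], total = 4
  t=4: active resources = [], total = 0
  t=5: active resources = [1], total = 1
  t=6: active resources = [1], total = 1
  t=7: active resources = [6, 1], total = 7
  t=8: active resources = [6, 1, 1], total = 8
  t=9: active resources = [6, 1, 1], total = 8
  t=10: active resources = [6, 1], total = 7
  t=11: active resources = [6], total = 6
  t=12: active resources = [6], total = 6
Peak resource demand = 8

8


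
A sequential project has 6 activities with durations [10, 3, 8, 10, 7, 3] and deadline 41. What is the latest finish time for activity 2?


LF(activity 2) = deadline - sum of successor durations
Successors: activities 3 through 6 with durations [8, 10, 7, 3]
Sum of successor durations = 28
LF = 41 - 28 = 13

13


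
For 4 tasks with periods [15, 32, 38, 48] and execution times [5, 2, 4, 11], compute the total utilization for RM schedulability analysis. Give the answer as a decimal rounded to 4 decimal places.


Compute individual utilizations (exact fractions):
  Task 1: C/T = 5/15 = 1/3 (approx. 0.3333)
  Task 2: C/T = 2/32 = 1/16 (approx. 0.0625)
  Task 3: C/T = 4/38 = 2/19 (approx. 0.1053)
  Task 4: C/T = 11/48 (approx. 0.2292)
Total utilization U = 1/3 + 1/16 + 2/19 + 11/48 = 111/152
Rounded to 4 decimal places: U = 0.7303
RM (Liu & Layland) bound for 4 tasks = 0.756828; compare with U = 111/152 (approx. 0.730263)
U <= bound, so schedulable by RM sufficient condition.

0.7303


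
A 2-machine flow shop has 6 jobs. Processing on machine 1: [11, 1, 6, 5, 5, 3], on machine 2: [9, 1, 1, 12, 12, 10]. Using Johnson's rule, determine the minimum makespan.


Apply Johnson's rule:
  Group 1 (a <= b): [(2, 1, 1), (6, 3, 10), (4, 5, 12), (5, 5, 12)]
  Group 2 (a > b): [(1, 11, 9), (3, 6, 1)]
Optimal job order: [2, 6, 4, 5, 1, 3]
Schedule:
  Job 2: M1 done at 1, M2 done at 2
  Job 6: M1 done at 4, M2 done at 14
  Job 4: M1 done at 9, M2 done at 26
  Job 5: M1 done at 14, M2 done at 38
  Job 1: M1 done at 25, M2 done at 47
  Job 3: M1 done at 31, M2 done at 48
Makespan = 48

48


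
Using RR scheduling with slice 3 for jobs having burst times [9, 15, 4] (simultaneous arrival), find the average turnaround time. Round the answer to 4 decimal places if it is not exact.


Time quantum = 3
Execution trace:
  J1 runs 3 units, time = 3
  J2 runs 3 units, time = 6
  J3 runs 3 units, time = 9
  J1 runs 3 units, time = 12
  J2 runs 3 units, time = 15
  J3 runs 1 units, time = 16
  J1 runs 3 units, time = 19
  J2 runs 3 units, time = 22
  J2 runs 3 units, time = 25
  J2 runs 3 units, time = 28
Finish times: [19, 28, 16]
Average turnaround = 63/3 = 21.0

21.0


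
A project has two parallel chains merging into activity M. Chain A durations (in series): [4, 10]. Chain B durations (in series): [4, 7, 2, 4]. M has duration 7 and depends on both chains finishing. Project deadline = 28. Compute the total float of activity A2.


Forward pass: ES(A2) = sum of predecessors on chain A = 4
EF = ES + duration = 4 + 10 = 14
Backward pass: LF(M) = deadline = 28; LS(M) = 28 - 7 = 21
LF(A2) = LS(M) - sum(successors on chain A) = 21 - 0 = 21
LS = LF - duration = 21 - 10 = 11
Total float = LS - ES = 11 - 4 = 7

7


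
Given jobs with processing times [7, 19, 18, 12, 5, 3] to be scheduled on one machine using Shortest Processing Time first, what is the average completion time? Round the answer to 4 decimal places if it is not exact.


Sort jobs by processing time (SPT order): [3, 5, 7, 12, 18, 19]
Compute completion times sequentially:
  Job 1: processing = 3, completes at 3
  Job 2: processing = 5, completes at 8
  Job 3: processing = 7, completes at 15
  Job 4: processing = 12, completes at 27
  Job 5: processing = 18, completes at 45
  Job 6: processing = 19, completes at 64
Sum of completion times = 162
Average completion time = 162/6 = 27.0

27.0


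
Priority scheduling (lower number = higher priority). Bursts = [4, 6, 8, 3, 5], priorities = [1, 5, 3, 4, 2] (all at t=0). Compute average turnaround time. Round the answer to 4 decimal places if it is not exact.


Sort by priority (ascending = highest first):
Order: [(1, 4), (2, 5), (3, 8), (4, 3), (5, 6)]
Completion times:
  Priority 1, burst=4, C=4
  Priority 2, burst=5, C=9
  Priority 3, burst=8, C=17
  Priority 4, burst=3, C=20
  Priority 5, burst=6, C=26
Average turnaround = 76/5 = 15.2

15.2


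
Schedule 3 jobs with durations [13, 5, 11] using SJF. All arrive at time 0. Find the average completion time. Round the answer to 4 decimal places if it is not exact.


SJF order (ascending): [5, 11, 13]
Completion times:
  Job 1: burst=5, C=5
  Job 2: burst=11, C=16
  Job 3: burst=13, C=29
Average completion = 50/3 = 16.6667

16.6667


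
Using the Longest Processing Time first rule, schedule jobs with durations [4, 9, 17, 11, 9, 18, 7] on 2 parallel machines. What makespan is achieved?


Sort jobs in decreasing order (LPT): [18, 17, 11, 9, 9, 7, 4]
Assign each job to the least loaded machine:
  Machine 1: jobs [18, 9, 9], load = 36
  Machine 2: jobs [17, 11, 7, 4], load = 39
Makespan = max load = 39

39


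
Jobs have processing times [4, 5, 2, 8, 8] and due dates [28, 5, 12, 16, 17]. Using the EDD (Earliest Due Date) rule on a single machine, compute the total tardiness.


Sort by due date (EDD order): [(5, 5), (2, 12), (8, 16), (8, 17), (4, 28)]
Compute completion times and tardiness:
  Job 1: p=5, d=5, C=5, tardiness=max(0,5-5)=0
  Job 2: p=2, d=12, C=7, tardiness=max(0,7-12)=0
  Job 3: p=8, d=16, C=15, tardiness=max(0,15-16)=0
  Job 4: p=8, d=17, C=23, tardiness=max(0,23-17)=6
  Job 5: p=4, d=28, C=27, tardiness=max(0,27-28)=0
Total tardiness = 6

6


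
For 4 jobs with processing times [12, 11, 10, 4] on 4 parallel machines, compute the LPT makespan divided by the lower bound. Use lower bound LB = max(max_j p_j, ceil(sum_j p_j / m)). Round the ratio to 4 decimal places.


LPT order: [12, 11, 10, 4]
Machine loads after assignment: [12, 11, 10, 4]
LPT makespan = 12
Lower bound = max(max_job, ceil(total/4)) = max(12, 10) = 12
Ratio = 12 / 12 = 1.0

1.0


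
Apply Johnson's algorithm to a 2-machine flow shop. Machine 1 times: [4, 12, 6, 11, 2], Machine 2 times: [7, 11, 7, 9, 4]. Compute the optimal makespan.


Apply Johnson's rule:
  Group 1 (a <= b): [(5, 2, 4), (1, 4, 7), (3, 6, 7)]
  Group 2 (a > b): [(2, 12, 11), (4, 11, 9)]
Optimal job order: [5, 1, 3, 2, 4]
Schedule:
  Job 5: M1 done at 2, M2 done at 6
  Job 1: M1 done at 6, M2 done at 13
  Job 3: M1 done at 12, M2 done at 20
  Job 2: M1 done at 24, M2 done at 35
  Job 4: M1 done at 35, M2 done at 44
Makespan = 44

44


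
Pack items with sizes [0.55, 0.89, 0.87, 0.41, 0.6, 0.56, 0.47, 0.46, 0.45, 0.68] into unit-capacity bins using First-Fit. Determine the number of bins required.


Place items sequentially using First-Fit:
  Item 0.55 -> new Bin 1
  Item 0.89 -> new Bin 2
  Item 0.87 -> new Bin 3
  Item 0.41 -> Bin 1 (now 0.96)
  Item 0.6 -> new Bin 4
  Item 0.56 -> new Bin 5
  Item 0.47 -> new Bin 6
  Item 0.46 -> Bin 6 (now 0.93)
  Item 0.45 -> new Bin 7
  Item 0.68 -> new Bin 8
Total bins used = 8

8


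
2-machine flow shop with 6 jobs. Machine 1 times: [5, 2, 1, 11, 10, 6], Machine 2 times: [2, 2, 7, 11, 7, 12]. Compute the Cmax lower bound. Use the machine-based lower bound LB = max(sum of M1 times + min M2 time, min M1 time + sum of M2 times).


LB1 = sum(M1 times) + min(M2 times) = 35 + 2 = 37
LB2 = min(M1 times) + sum(M2 times) = 1 + 41 = 42
Lower bound = max(LB1, LB2) = max(37, 42) = 42

42


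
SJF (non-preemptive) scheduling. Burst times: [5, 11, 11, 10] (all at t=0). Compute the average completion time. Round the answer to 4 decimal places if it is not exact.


SJF order (ascending): [5, 10, 11, 11]
Completion times:
  Job 1: burst=5, C=5
  Job 2: burst=10, C=15
  Job 3: burst=11, C=26
  Job 4: burst=11, C=37
Average completion = 83/4 = 20.75

20.75


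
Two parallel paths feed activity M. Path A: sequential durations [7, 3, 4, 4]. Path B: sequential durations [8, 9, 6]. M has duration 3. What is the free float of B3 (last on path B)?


ES(B3) = sum of predecessors on chain B = 17
EF(B3) = ES + duration = 17 + 6 = 23
Successor of B3 is M. ES(M) = max(sum(A), sum(B)) = max(18, 23) = 23
Free float = ES(successor) - EF(current) = 23 - 23 = 0

0


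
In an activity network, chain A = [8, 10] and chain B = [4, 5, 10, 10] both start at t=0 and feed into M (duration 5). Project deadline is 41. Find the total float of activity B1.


Forward pass: ES(B1) = sum of predecessors on chain B = 0
EF = ES + duration = 0 + 4 = 4
Backward pass: LF(M) = deadline = 41; LS(M) = 41 - 5 = 36
LF(B1) = LS(M) - sum(successors on chain B) = 36 - 25 = 11
LS = LF - duration = 11 - 4 = 7
Total float = LS - ES = 7 - 0 = 7

7


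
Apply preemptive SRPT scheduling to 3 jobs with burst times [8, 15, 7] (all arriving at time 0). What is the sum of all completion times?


Since all jobs arrive at t=0, SRPT equals SPT ordering.
SPT order: [7, 8, 15]
Completion times:
  Job 1: p=7, C=7
  Job 2: p=8, C=15
  Job 3: p=15, C=30
Total completion time = 7 + 15 + 30 = 52

52


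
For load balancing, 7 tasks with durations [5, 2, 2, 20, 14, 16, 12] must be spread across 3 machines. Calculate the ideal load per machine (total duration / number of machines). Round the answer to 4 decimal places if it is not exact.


Total processing time = 5 + 2 + 2 + 20 + 14 + 16 + 12 = 71
Number of machines = 3
Ideal balanced load = 71 / 3 = 23.6667

23.6667


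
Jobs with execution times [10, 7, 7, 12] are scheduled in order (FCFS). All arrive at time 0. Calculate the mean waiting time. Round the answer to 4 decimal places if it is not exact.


FCFS order (as given): [10, 7, 7, 12]
Waiting times:
  Job 1: wait = 0
  Job 2: wait = 10
  Job 3: wait = 17
  Job 4: wait = 24
Sum of waiting times = 51
Average waiting time = 51/4 = 12.75

12.75


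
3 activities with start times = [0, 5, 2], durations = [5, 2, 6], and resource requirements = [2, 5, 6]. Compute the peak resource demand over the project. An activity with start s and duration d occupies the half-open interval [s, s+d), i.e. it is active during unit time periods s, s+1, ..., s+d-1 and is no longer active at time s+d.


Each activity i is active on [start_i, start_i + duration_i).
Compute total resource usage per time slot:
  t=0: active resources = [2], total = 2
  t=1: active resources = [2], total = 2
  t=2: active resources = [2, 6], total = 8
  t=3: active resources = [2, 6], total = 8
  t=4: active resources = [2, 6], total = 8
  t=5: active resources = [5, 6], total = 11
  t=6: active resources = [5, 6], total = 11
  t=7: active resources = [6], total = 6
Peak resource demand = 11

11


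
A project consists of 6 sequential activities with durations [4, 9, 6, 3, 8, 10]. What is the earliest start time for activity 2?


Activity 2 starts after activities 1 through 1 complete.
Predecessor durations: [4]
ES = 4 = 4

4


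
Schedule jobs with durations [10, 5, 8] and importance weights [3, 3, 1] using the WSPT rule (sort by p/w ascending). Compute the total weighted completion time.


Compute p/w ratios and sort ascending (WSPT): [(5, 3), (10, 3), (8, 1)]
Compute weighted completion times:
  Job (p=5,w=3): C=5, w*C=3*5=15
  Job (p=10,w=3): C=15, w*C=3*15=45
  Job (p=8,w=1): C=23, w*C=1*23=23
Total weighted completion time = 83

83


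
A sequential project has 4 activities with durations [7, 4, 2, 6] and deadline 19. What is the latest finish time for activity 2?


LF(activity 2) = deadline - sum of successor durations
Successors: activities 3 through 4 with durations [2, 6]
Sum of successor durations = 8
LF = 19 - 8 = 11

11


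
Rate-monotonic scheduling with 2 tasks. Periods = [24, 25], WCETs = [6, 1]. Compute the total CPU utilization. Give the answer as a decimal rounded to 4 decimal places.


Compute individual utilizations (exact fractions):
  Task 1: C/T = 6/24 = 1/4 (approx. 0.25)
  Task 2: C/T = 1/25 (approx. 0.04)
Total utilization U = 1/4 + 1/25 = 29/100
Rounded to 4 decimal places: U = 0.2900
RM (Liu & Layland) bound for 2 tasks = 0.828427; compare with U = 29/100 (approx. 0.290000)
U <= bound, so schedulable by RM sufficient condition.

0.2900


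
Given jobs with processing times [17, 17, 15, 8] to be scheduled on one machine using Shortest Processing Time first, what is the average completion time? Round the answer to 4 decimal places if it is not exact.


Sort jobs by processing time (SPT order): [8, 15, 17, 17]
Compute completion times sequentially:
  Job 1: processing = 8, completes at 8
  Job 2: processing = 15, completes at 23
  Job 3: processing = 17, completes at 40
  Job 4: processing = 17, completes at 57
Sum of completion times = 128
Average completion time = 128/4 = 32.0

32.0


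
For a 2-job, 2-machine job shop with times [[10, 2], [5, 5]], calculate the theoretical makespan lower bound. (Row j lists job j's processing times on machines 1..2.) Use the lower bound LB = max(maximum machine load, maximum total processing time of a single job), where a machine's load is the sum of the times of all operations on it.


Machine loads:
  Machine 1: 10 + 5 = 15
  Machine 2: 2 + 5 = 7
Max machine load = 15
Job totals:
  Job 1: 12
  Job 2: 10
Max job total = 12
Lower bound = max(15, 12) = 15

15


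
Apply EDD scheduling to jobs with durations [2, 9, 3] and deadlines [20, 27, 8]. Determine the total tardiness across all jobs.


Sort by due date (EDD order): [(3, 8), (2, 20), (9, 27)]
Compute completion times and tardiness:
  Job 1: p=3, d=8, C=3, tardiness=max(0,3-8)=0
  Job 2: p=2, d=20, C=5, tardiness=max(0,5-20)=0
  Job 3: p=9, d=27, C=14, tardiness=max(0,14-27)=0
Total tardiness = 0

0


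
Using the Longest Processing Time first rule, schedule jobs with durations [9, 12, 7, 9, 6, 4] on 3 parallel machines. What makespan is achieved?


Sort jobs in decreasing order (LPT): [12, 9, 9, 7, 6, 4]
Assign each job to the least loaded machine:
  Machine 1: jobs [12, 4], load = 16
  Machine 2: jobs [9, 7], load = 16
  Machine 3: jobs [9, 6], load = 15
Makespan = max load = 16

16


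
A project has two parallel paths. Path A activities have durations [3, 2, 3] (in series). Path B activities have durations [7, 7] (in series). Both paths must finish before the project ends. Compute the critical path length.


Path A total = 3 + 2 + 3 = 8
Path B total = 7 + 7 = 14
Critical path = longest path = max(8, 14) = 14

14


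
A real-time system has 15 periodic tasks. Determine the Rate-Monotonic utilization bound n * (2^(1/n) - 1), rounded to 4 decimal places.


Compute 2^(1/15) = 1.0472941228
Subtract 1: 1.0472941228 - 1 = 0.0472941228
Multiply by n: 15 * 0.0472941228 = 0.7094118420
Round to 4 dp: 0.7094

0.7094


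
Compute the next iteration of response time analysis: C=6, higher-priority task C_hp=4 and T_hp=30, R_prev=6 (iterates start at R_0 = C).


R_next = C + ceil(R_prev / T_hp) * C_hp
ceil(6 / 30) = ceil(0.2) = 1
Interference = 1 * 4 = 4
R_next = 6 + 4 = 10

10


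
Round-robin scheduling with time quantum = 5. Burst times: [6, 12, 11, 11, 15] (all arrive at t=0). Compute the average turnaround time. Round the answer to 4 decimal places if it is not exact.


Time quantum = 5
Execution trace:
  J1 runs 5 units, time = 5
  J2 runs 5 units, time = 10
  J3 runs 5 units, time = 15
  J4 runs 5 units, time = 20
  J5 runs 5 units, time = 25
  J1 runs 1 units, time = 26
  J2 runs 5 units, time = 31
  J3 runs 5 units, time = 36
  J4 runs 5 units, time = 41
  J5 runs 5 units, time = 46
  J2 runs 2 units, time = 48
  J3 runs 1 units, time = 49
  J4 runs 1 units, time = 50
  J5 runs 5 units, time = 55
Finish times: [26, 48, 49, 50, 55]
Average turnaround = 228/5 = 45.6

45.6


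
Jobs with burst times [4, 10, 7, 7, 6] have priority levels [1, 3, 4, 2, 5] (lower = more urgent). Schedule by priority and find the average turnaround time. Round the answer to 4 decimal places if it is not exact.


Sort by priority (ascending = highest first):
Order: [(1, 4), (2, 7), (3, 10), (4, 7), (5, 6)]
Completion times:
  Priority 1, burst=4, C=4
  Priority 2, burst=7, C=11
  Priority 3, burst=10, C=21
  Priority 4, burst=7, C=28
  Priority 5, burst=6, C=34
Average turnaround = 98/5 = 19.6

19.6


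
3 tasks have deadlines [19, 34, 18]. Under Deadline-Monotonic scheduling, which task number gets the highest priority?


Sort tasks by relative deadline (ascending):
  Task 3: deadline = 18
  Task 1: deadline = 19
  Task 2: deadline = 34
Priority order (highest first): [3, 1, 2]
Highest priority task = 3

3


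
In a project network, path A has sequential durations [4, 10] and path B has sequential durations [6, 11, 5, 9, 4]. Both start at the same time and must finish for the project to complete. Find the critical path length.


Path A total = 4 + 10 = 14
Path B total = 6 + 11 + 5 + 9 + 4 = 35
Critical path = longest path = max(14, 35) = 35

35


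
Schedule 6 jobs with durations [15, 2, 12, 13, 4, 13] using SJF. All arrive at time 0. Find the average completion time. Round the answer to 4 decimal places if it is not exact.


SJF order (ascending): [2, 4, 12, 13, 13, 15]
Completion times:
  Job 1: burst=2, C=2
  Job 2: burst=4, C=6
  Job 3: burst=12, C=18
  Job 4: burst=13, C=31
  Job 5: burst=13, C=44
  Job 6: burst=15, C=59
Average completion = 160/6 = 26.6667

26.6667


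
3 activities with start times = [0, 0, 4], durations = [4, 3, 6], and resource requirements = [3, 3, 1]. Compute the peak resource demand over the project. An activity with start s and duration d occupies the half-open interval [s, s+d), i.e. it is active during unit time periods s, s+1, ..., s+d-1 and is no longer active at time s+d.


Each activity i is active on [start_i, start_i + duration_i).
Compute total resource usage per time slot:
  t=0: active resources = [3, 3], total = 6
  t=1: active resources = [3, 3], total = 6
  t=2: active resources = [3, 3], total = 6
  t=3: active resources = [3], total = 3
  t=4: active resources = [1], total = 1
  t=5: active resources = [1], total = 1
  t=6: active resources = [1], total = 1
  t=7: active resources = [1], total = 1
  t=8: active resources = [1], total = 1
  t=9: active resources = [1], total = 1
Peak resource demand = 6

6


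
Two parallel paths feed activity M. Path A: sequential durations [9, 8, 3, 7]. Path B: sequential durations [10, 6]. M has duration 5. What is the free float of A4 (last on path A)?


ES(A4) = sum of predecessors on chain A = 20
EF(A4) = ES + duration = 20 + 7 = 27
Successor of A4 is M. ES(M) = max(sum(A), sum(B)) = max(27, 16) = 27
Free float = ES(successor) - EF(current) = 27 - 27 = 0

0


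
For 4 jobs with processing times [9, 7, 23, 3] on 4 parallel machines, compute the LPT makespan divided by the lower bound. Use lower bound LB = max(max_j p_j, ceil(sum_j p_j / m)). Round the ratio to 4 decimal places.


LPT order: [23, 9, 7, 3]
Machine loads after assignment: [23, 9, 7, 3]
LPT makespan = 23
Lower bound = max(max_job, ceil(total/4)) = max(23, 11) = 23
Ratio = 23 / 23 = 1.0

1.0


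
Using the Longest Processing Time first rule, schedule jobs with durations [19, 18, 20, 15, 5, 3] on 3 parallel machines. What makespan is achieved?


Sort jobs in decreasing order (LPT): [20, 19, 18, 15, 5, 3]
Assign each job to the least loaded machine:
  Machine 1: jobs [20, 3], load = 23
  Machine 2: jobs [19, 5], load = 24
  Machine 3: jobs [18, 15], load = 33
Makespan = max load = 33

33


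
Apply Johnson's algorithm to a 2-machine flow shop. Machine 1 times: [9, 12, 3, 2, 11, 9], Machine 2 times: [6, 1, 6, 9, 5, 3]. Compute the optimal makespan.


Apply Johnson's rule:
  Group 1 (a <= b): [(4, 2, 9), (3, 3, 6)]
  Group 2 (a > b): [(1, 9, 6), (5, 11, 5), (6, 9, 3), (2, 12, 1)]
Optimal job order: [4, 3, 1, 5, 6, 2]
Schedule:
  Job 4: M1 done at 2, M2 done at 11
  Job 3: M1 done at 5, M2 done at 17
  Job 1: M1 done at 14, M2 done at 23
  Job 5: M1 done at 25, M2 done at 30
  Job 6: M1 done at 34, M2 done at 37
  Job 2: M1 done at 46, M2 done at 47
Makespan = 47

47


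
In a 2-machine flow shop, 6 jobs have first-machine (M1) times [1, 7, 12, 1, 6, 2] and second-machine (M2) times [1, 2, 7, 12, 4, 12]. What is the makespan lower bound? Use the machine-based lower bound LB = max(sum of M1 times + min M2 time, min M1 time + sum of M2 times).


LB1 = sum(M1 times) + min(M2 times) = 29 + 1 = 30
LB2 = min(M1 times) + sum(M2 times) = 1 + 38 = 39
Lower bound = max(LB1, LB2) = max(30, 39) = 39

39


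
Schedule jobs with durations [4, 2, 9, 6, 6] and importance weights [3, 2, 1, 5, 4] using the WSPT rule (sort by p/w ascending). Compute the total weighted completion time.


Compute p/w ratios and sort ascending (WSPT): [(2, 2), (6, 5), (4, 3), (6, 4), (9, 1)]
Compute weighted completion times:
  Job (p=2,w=2): C=2, w*C=2*2=4
  Job (p=6,w=5): C=8, w*C=5*8=40
  Job (p=4,w=3): C=12, w*C=3*12=36
  Job (p=6,w=4): C=18, w*C=4*18=72
  Job (p=9,w=1): C=27, w*C=1*27=27
Total weighted completion time = 179

179


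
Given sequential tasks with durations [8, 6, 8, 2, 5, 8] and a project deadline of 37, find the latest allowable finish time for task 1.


LF(activity 1) = deadline - sum of successor durations
Successors: activities 2 through 6 with durations [6, 8, 2, 5, 8]
Sum of successor durations = 29
LF = 37 - 29 = 8

8


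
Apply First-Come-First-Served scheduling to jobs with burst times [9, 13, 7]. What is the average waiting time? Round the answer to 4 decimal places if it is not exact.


FCFS order (as given): [9, 13, 7]
Waiting times:
  Job 1: wait = 0
  Job 2: wait = 9
  Job 3: wait = 22
Sum of waiting times = 31
Average waiting time = 31/3 = 10.3333

10.3333


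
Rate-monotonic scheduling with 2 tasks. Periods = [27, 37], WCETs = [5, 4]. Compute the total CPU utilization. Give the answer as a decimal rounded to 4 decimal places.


Compute individual utilizations (exact fractions):
  Task 1: C/T = 5/27 (approx. 0.1852)
  Task 2: C/T = 4/37 (approx. 0.1081)
Total utilization U = 5/27 + 4/37 = 293/999
Rounded to 4 decimal places: U = 0.2933
RM (Liu & Layland) bound for 2 tasks = 0.828427; compare with U = 293/999 (approx. 0.293293)
U <= bound, so schedulable by RM sufficient condition.

0.2933


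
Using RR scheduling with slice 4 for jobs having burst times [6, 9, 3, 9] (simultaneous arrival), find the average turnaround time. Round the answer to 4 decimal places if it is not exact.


Time quantum = 4
Execution trace:
  J1 runs 4 units, time = 4
  J2 runs 4 units, time = 8
  J3 runs 3 units, time = 11
  J4 runs 4 units, time = 15
  J1 runs 2 units, time = 17
  J2 runs 4 units, time = 21
  J4 runs 4 units, time = 25
  J2 runs 1 units, time = 26
  J4 runs 1 units, time = 27
Finish times: [17, 26, 11, 27]
Average turnaround = 81/4 = 20.25

20.25


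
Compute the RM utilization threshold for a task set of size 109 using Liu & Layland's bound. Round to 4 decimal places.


Compute 2^(1/109) = 1.0063794108
Subtract 1: 1.0063794108 - 1 = 0.0063794108
Multiply by n: 109 * 0.0063794108 = 0.6953557772
Round to 4 dp: 0.6954

0.6954


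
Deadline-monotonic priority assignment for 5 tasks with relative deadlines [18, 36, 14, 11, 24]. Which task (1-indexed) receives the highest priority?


Sort tasks by relative deadline (ascending):
  Task 4: deadline = 11
  Task 3: deadline = 14
  Task 1: deadline = 18
  Task 5: deadline = 24
  Task 2: deadline = 36
Priority order (highest first): [4, 3, 1, 5, 2]
Highest priority task = 4

4


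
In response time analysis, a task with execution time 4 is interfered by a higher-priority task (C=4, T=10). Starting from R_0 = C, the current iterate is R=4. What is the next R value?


R_next = C + ceil(R_prev / T_hp) * C_hp
ceil(4 / 10) = ceil(0.4) = 1
Interference = 1 * 4 = 4
R_next = 4 + 4 = 8

8


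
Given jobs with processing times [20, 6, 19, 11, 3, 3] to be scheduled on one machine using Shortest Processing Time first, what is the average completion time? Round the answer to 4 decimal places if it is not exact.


Sort jobs by processing time (SPT order): [3, 3, 6, 11, 19, 20]
Compute completion times sequentially:
  Job 1: processing = 3, completes at 3
  Job 2: processing = 3, completes at 6
  Job 3: processing = 6, completes at 12
  Job 4: processing = 11, completes at 23
  Job 5: processing = 19, completes at 42
  Job 6: processing = 20, completes at 62
Sum of completion times = 148
Average completion time = 148/6 = 24.6667

24.6667


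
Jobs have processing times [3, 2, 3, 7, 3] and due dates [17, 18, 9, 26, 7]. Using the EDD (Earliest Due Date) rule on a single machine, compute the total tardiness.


Sort by due date (EDD order): [(3, 7), (3, 9), (3, 17), (2, 18), (7, 26)]
Compute completion times and tardiness:
  Job 1: p=3, d=7, C=3, tardiness=max(0,3-7)=0
  Job 2: p=3, d=9, C=6, tardiness=max(0,6-9)=0
  Job 3: p=3, d=17, C=9, tardiness=max(0,9-17)=0
  Job 4: p=2, d=18, C=11, tardiness=max(0,11-18)=0
  Job 5: p=7, d=26, C=18, tardiness=max(0,18-26)=0
Total tardiness = 0

0


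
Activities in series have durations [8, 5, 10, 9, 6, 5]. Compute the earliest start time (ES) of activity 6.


Activity 6 starts after activities 1 through 5 complete.
Predecessor durations: [8, 5, 10, 9, 6]
ES = 8 + 5 + 10 + 9 + 6 = 38

38


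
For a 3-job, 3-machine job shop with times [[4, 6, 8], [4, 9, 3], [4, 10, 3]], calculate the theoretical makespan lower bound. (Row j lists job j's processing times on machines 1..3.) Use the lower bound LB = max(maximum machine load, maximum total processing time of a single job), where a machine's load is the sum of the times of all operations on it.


Machine loads:
  Machine 1: 4 + 4 + 4 = 12
  Machine 2: 6 + 9 + 10 = 25
  Machine 3: 8 + 3 + 3 = 14
Max machine load = 25
Job totals:
  Job 1: 18
  Job 2: 16
  Job 3: 17
Max job total = 18
Lower bound = max(25, 18) = 25

25


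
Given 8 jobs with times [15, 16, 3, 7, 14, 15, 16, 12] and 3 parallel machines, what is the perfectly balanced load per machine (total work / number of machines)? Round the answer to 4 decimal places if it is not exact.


Total processing time = 15 + 16 + 3 + 7 + 14 + 15 + 16 + 12 = 98
Number of machines = 3
Ideal balanced load = 98 / 3 = 32.6667

32.6667


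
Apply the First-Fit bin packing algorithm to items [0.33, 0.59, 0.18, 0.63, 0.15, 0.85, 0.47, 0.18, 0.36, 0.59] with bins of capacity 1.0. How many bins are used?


Place items sequentially using First-Fit:
  Item 0.33 -> new Bin 1
  Item 0.59 -> Bin 1 (now 0.92)
  Item 0.18 -> new Bin 2
  Item 0.63 -> Bin 2 (now 0.81)
  Item 0.15 -> Bin 2 (now 0.96)
  Item 0.85 -> new Bin 3
  Item 0.47 -> new Bin 4
  Item 0.18 -> Bin 4 (now 0.65)
  Item 0.36 -> new Bin 5
  Item 0.59 -> Bin 5 (now 0.95)
Total bins used = 5

5


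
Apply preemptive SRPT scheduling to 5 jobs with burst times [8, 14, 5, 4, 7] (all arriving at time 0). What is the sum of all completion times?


Since all jobs arrive at t=0, SRPT equals SPT ordering.
SPT order: [4, 5, 7, 8, 14]
Completion times:
  Job 1: p=4, C=4
  Job 2: p=5, C=9
  Job 3: p=7, C=16
  Job 4: p=8, C=24
  Job 5: p=14, C=38
Total completion time = 4 + 9 + 16 + 24 + 38 = 91

91


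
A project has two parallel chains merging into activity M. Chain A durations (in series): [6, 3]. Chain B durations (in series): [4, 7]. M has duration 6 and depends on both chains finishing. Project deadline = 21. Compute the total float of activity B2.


Forward pass: ES(B2) = sum of predecessors on chain B = 4
EF = ES + duration = 4 + 7 = 11
Backward pass: LF(M) = deadline = 21; LS(M) = 21 - 6 = 15
LF(B2) = LS(M) - sum(successors on chain B) = 15 - 0 = 15
LS = LF - duration = 15 - 7 = 8
Total float = LS - ES = 8 - 4 = 4

4


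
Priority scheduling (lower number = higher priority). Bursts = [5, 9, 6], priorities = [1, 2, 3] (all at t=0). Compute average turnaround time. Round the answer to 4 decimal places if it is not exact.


Sort by priority (ascending = highest first):
Order: [(1, 5), (2, 9), (3, 6)]
Completion times:
  Priority 1, burst=5, C=5
  Priority 2, burst=9, C=14
  Priority 3, burst=6, C=20
Average turnaround = 39/3 = 13.0

13.0


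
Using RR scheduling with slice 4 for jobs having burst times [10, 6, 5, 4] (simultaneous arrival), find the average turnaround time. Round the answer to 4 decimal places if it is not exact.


Time quantum = 4
Execution trace:
  J1 runs 4 units, time = 4
  J2 runs 4 units, time = 8
  J3 runs 4 units, time = 12
  J4 runs 4 units, time = 16
  J1 runs 4 units, time = 20
  J2 runs 2 units, time = 22
  J3 runs 1 units, time = 23
  J1 runs 2 units, time = 25
Finish times: [25, 22, 23, 16]
Average turnaround = 86/4 = 21.5

21.5


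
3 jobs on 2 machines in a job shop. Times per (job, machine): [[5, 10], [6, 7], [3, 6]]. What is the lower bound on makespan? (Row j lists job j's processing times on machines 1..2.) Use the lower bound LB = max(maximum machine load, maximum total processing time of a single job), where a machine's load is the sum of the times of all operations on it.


Machine loads:
  Machine 1: 5 + 6 + 3 = 14
  Machine 2: 10 + 7 + 6 = 23
Max machine load = 23
Job totals:
  Job 1: 15
  Job 2: 13
  Job 3: 9
Max job total = 15
Lower bound = max(23, 15) = 23

23


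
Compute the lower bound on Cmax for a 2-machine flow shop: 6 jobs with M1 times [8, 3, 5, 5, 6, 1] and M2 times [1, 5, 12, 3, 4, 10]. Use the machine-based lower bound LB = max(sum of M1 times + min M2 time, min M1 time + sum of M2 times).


LB1 = sum(M1 times) + min(M2 times) = 28 + 1 = 29
LB2 = min(M1 times) + sum(M2 times) = 1 + 35 = 36
Lower bound = max(LB1, LB2) = max(29, 36) = 36

36


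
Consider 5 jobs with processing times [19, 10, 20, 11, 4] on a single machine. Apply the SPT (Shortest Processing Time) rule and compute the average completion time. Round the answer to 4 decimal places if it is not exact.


Sort jobs by processing time (SPT order): [4, 10, 11, 19, 20]
Compute completion times sequentially:
  Job 1: processing = 4, completes at 4
  Job 2: processing = 10, completes at 14
  Job 3: processing = 11, completes at 25
  Job 4: processing = 19, completes at 44
  Job 5: processing = 20, completes at 64
Sum of completion times = 151
Average completion time = 151/5 = 30.2

30.2


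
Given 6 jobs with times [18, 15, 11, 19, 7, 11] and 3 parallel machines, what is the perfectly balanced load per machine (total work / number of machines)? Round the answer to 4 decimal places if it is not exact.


Total processing time = 18 + 15 + 11 + 19 + 7 + 11 = 81
Number of machines = 3
Ideal balanced load = 81 / 3 = 27.0

27.0


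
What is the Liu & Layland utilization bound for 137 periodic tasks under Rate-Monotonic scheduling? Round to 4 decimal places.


Compute 2^(1/137) = 1.0050722892
Subtract 1: 1.0050722892 - 1 = 0.0050722892
Multiply by n: 137 * 0.0050722892 = 0.6949036204
Round to 4 dp: 0.6949

0.6949


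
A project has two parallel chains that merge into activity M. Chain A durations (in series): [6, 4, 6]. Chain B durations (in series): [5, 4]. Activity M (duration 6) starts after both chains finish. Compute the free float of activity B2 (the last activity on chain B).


ES(B2) = sum of predecessors on chain B = 5
EF(B2) = ES + duration = 5 + 4 = 9
Successor of B2 is M. ES(M) = max(sum(A), sum(B)) = max(16, 9) = 16
Free float = ES(successor) - EF(current) = 16 - 9 = 7

7


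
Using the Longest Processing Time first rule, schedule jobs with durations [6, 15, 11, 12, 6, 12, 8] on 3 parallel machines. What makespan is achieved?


Sort jobs in decreasing order (LPT): [15, 12, 12, 11, 8, 6, 6]
Assign each job to the least loaded machine:
  Machine 1: jobs [15, 6], load = 21
  Machine 2: jobs [12, 11], load = 23
  Machine 3: jobs [12, 8, 6], load = 26
Makespan = max load = 26

26


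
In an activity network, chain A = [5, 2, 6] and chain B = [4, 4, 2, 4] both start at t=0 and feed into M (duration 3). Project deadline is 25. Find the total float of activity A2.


Forward pass: ES(A2) = sum of predecessors on chain A = 5
EF = ES + duration = 5 + 2 = 7
Backward pass: LF(M) = deadline = 25; LS(M) = 25 - 3 = 22
LF(A2) = LS(M) - sum(successors on chain A) = 22 - 6 = 16
LS = LF - duration = 16 - 2 = 14
Total float = LS - ES = 14 - 5 = 9

9


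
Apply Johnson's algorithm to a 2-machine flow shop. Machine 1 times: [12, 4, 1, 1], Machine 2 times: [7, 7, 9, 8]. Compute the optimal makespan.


Apply Johnson's rule:
  Group 1 (a <= b): [(3, 1, 9), (4, 1, 8), (2, 4, 7)]
  Group 2 (a > b): [(1, 12, 7)]
Optimal job order: [3, 4, 2, 1]
Schedule:
  Job 3: M1 done at 1, M2 done at 10
  Job 4: M1 done at 2, M2 done at 18
  Job 2: M1 done at 6, M2 done at 25
  Job 1: M1 done at 18, M2 done at 32
Makespan = 32

32


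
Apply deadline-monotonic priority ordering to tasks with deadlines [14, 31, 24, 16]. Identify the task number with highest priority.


Sort tasks by relative deadline (ascending):
  Task 1: deadline = 14
  Task 4: deadline = 16
  Task 3: deadline = 24
  Task 2: deadline = 31
Priority order (highest first): [1, 4, 3, 2]
Highest priority task = 1

1
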